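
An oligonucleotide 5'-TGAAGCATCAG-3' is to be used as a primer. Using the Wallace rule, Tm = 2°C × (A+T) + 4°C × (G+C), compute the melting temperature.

Base counts: C=2, T=2, A=4, G=3
So N_AT = 6 and N_GC = 5.
Tm = 2(6) + 4(5) = 12 + 20 = 32°C

32°C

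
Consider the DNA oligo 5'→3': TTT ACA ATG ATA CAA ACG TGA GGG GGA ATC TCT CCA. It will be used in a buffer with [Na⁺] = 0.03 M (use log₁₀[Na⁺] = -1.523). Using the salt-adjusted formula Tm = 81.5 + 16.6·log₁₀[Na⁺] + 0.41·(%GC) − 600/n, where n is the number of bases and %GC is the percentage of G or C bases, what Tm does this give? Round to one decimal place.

56.6°C

Length n = 36. Base counts: G=8, C=7, A=12, T=9
G+C = 15, so %GC = 15/36 × 100 = 41.667%
Salt term: 16.6 × (-1.523) = -25.282
GC term: 0.41 × 41.667 = 17.083; length term: −600/36 = −16.667
Tm = 81.5 + (-25.282) + 17.083 − 16.667 = 56.634 → 56.6°C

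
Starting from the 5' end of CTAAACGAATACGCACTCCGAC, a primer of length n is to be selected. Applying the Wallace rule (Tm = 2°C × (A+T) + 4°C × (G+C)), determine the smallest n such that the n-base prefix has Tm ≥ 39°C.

First 13 bases: CTAAACGAATACG → Tm = 36°C (< 39°C)
First 14 bases: CTAAACGAATACGC → Tm = 40°C (≥ 39°C)
Since every base adds ≥2°C, Tm only increases with n, so the threshold is first crossed at n = 14.

n = 14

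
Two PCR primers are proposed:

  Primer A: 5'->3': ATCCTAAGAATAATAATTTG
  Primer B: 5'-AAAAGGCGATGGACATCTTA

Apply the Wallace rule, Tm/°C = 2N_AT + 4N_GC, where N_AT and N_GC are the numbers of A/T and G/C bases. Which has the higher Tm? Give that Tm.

Primer B, 56°C

Primer A: A+T=16, G+C=4 → Tm = 2(16)+4(4) = 48°C
Primer B: A+T=12, G+C=8 → Tm = 2(12)+4(8) = 56°C
48°C vs 56°C → primer B is higher.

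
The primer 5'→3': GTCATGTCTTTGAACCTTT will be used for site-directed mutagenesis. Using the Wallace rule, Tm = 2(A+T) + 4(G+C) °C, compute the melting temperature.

52°C

Base counts: G=3, A=3, C=4, T=9
AT pairs contribute 12, GC pairs contribute 7.
Tm = 4·7 + 2·12 = 28 + 24 = 52°C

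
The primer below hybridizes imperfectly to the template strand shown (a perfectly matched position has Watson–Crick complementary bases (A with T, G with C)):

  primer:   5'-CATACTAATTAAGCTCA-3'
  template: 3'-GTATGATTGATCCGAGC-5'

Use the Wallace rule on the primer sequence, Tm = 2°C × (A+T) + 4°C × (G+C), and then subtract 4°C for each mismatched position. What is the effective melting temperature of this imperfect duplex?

Primer base counts: A=7, T=5, G=1, C=4 → A+T=12, G+C=5
Perfect-match Tm = 2(12) + 4(5) = 24 + 20 = 44°C
Mismatches (positions where the bases are not complementary): 3 (at positions 9, 12, 17)
Effective Tm = 44 − 3×4 = 44 − 12 = 32°C

32°C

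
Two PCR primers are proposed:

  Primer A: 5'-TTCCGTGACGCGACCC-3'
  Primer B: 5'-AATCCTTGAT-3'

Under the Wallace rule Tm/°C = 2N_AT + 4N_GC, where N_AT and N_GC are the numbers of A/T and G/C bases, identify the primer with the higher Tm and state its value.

Primer A: A+T=5, G+C=11 → Tm = 2(5)+4(11) = 54°C
Primer B: A+T=7, G+C=3 → Tm = 2(7)+4(3) = 26°C
54°C vs 26°C → primer A is higher.

Primer A, 54°C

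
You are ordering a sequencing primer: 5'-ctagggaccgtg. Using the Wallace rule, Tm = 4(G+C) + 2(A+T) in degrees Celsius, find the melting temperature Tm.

40°C

T=2, G=5, C=3, A=2
So N_AT = 4 and N_GC = 8.
Tm = 2×4 + 4×8 = 40°C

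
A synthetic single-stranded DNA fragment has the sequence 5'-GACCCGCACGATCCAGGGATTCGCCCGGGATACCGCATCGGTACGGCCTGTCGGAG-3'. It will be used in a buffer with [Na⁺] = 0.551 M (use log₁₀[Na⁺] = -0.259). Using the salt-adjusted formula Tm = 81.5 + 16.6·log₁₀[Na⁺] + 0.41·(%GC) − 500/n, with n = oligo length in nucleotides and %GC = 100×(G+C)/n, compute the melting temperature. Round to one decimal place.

96.1°C

Length n = 56. Scanning the sequence gives T=8, A=10, C=19, G=19.
G+C = 38, so %GC = 38/56 × 100 = 67.857%
Salt term: 16.6 × (-0.259) = -4.299
GC term: 0.41 × 67.857 = 27.821; length term: −500/56 = −8.929
Tm = 81.5 + (-4.299) + 27.821 − 8.929 = 96.093 → 96.1°C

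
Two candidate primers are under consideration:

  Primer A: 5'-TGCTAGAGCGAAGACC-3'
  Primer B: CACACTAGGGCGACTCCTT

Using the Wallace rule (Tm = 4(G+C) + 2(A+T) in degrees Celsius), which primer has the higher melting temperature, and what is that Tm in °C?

Primer B, 60°C

Primer A: A+T=7, G+C=9 → Tm = 2(7)+4(9) = 50°C
Primer B: A+T=8, G+C=11 → Tm = 2(8)+4(11) = 60°C
50°C vs 60°C → primer B is higher.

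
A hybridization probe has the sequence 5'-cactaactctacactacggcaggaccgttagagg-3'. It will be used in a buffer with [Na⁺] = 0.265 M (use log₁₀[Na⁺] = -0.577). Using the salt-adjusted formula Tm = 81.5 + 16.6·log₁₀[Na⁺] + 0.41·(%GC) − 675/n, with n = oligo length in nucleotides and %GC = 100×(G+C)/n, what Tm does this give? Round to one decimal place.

Length n = 34. Scanning the sequence gives T=6, C=10, G=8, A=10.
G+C = 18, so %GC = 18/34 × 100 = 52.941%
Salt term: 16.6 × (-0.577) = -9.578
GC term: 0.41 × 52.941 = 21.706; length term: −675/34 = −19.853
Tm = 81.5 + (-9.578) + 21.706 − 19.853 = 73.775 → 73.8°C

73.8°C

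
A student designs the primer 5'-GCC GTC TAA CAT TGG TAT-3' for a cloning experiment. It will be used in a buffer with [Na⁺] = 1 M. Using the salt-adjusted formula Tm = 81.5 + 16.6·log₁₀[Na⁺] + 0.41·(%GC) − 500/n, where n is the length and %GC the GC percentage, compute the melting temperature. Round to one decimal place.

71.9°C

Length n = 18. G=4, A=4, C=4, T=6
G+C = 8, so %GC = 8/18 × 100 = 44.444%
Salt term: 16.6 × (0) = 0
GC term: 0.41 × 44.444 = 18.222; length term: −500/18 = −27.778
Tm = 81.5 + (0) + 18.222 − 27.778 = 71.944 → 71.9°C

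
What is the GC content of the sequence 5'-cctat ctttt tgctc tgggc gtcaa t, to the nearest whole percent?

Scanning the sequence gives C=7, T=11, G=5, A=3.
G+C = 5 + 7 = 12 out of 26 bases
%GC = 12/26 × 100 = 46.15% ≈ 46%

46%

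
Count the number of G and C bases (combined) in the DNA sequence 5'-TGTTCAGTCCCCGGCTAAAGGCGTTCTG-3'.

16

T=8, C=8, G=8, A=4
Total G or C: 8 + 8 = 16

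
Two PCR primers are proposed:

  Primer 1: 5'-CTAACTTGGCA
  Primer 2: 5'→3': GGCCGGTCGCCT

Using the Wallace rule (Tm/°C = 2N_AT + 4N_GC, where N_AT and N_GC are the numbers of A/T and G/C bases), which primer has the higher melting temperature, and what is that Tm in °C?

Primer 1: A+T=6, G+C=5 → Tm = 2(6)+4(5) = 32°C
Primer 2: A+T=2, G+C=10 → Tm = 2(2)+4(10) = 44°C
32°C vs 44°C → primer 2 is higher.

Primer 2, 44°C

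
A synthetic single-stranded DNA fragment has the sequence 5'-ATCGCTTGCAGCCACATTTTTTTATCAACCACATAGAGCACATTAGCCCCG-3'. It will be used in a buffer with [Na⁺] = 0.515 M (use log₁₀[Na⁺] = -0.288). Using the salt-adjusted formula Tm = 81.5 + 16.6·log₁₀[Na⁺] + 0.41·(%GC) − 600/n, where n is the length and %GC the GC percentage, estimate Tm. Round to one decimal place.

83.4°C

Length n = 51. Base counts: T=14, A=14, G=7, C=16
G+C = 23, so %GC = 23/51 × 100 = 45.098%
Salt term: 16.6 × (-0.288) = -4.781
GC term: 0.41 × 45.098 = 18.49; length term: −600/51 = −11.765
Tm = 81.5 + (-4.781) + 18.49 − 11.765 = 83.444 → 83.4°C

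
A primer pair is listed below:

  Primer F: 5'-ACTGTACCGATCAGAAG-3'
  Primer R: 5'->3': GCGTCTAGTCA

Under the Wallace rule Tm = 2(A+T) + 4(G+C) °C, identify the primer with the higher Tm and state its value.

Primer F, 50°C

Primer F: A+T=9, G+C=8 → Tm = 2(9)+4(8) = 50°C
Primer R: A+T=5, G+C=6 → Tm = 2(5)+4(6) = 34°C
50°C vs 34°C → primer F is higher.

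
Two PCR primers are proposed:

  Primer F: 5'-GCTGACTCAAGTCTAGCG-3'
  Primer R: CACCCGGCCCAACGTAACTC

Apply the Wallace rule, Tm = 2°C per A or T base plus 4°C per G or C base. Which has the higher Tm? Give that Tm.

Primer F: A+T=8, G+C=10 → Tm = 2(8)+4(10) = 56°C
Primer R: A+T=7, G+C=13 → Tm = 2(7)+4(13) = 66°C
56°C vs 66°C → primer R is higher.

Primer R, 66°C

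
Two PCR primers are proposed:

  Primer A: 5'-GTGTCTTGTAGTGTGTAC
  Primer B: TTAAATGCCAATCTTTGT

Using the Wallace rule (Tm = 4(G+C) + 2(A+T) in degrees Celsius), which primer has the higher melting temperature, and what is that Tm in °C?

Primer A, 52°C

Primer A: A+T=10, G+C=8 → Tm = 2(10)+4(8) = 52°C
Primer B: A+T=13, G+C=5 → Tm = 2(13)+4(5) = 46°C
52°C vs 46°C → primer A is higher.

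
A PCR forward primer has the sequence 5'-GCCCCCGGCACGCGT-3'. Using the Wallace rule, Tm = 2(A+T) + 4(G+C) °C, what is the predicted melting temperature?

Base counts: T=1, C=8, G=5, A=1
AT pairs contribute 2, GC pairs contribute 13.
Tm = 4·13 + 2·2 = 52 + 4 = 56°C

56°C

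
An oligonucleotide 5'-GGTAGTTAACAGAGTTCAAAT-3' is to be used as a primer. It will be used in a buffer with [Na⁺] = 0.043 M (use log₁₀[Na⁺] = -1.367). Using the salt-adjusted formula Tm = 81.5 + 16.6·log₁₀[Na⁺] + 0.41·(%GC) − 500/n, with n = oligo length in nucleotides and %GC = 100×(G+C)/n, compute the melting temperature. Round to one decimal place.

48.7°C

Length n = 21. Scanning the sequence gives T=6, G=5, C=2, A=8.
G+C = 7, so %GC = 7/21 × 100 = 33.333%
Salt term: 16.6 × (-1.367) = -22.692
GC term: 0.41 × 33.333 = 13.667; length term: −500/21 = −23.81
Tm = 81.5 + (-22.692) + 13.667 − 23.81 = 48.665 → 48.7°C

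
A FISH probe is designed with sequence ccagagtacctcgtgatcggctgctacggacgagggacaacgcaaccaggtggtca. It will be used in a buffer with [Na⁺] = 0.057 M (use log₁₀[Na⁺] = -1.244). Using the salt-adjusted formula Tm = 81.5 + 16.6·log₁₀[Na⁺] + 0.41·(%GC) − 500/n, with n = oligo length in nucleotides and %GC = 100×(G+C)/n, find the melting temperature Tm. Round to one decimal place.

76.8°C

Length n = 56. Scanning the sequence gives C=16, G=18, T=8, A=14.
G+C = 34, so %GC = 34/56 × 100 = 60.714%
Salt term: 16.6 × (-1.244) = -20.65
GC term: 0.41 × 60.714 = 24.893; length term: −500/56 = −8.929
Tm = 81.5 + (-20.65) + 24.893 − 8.929 = 76.814 → 76.8°C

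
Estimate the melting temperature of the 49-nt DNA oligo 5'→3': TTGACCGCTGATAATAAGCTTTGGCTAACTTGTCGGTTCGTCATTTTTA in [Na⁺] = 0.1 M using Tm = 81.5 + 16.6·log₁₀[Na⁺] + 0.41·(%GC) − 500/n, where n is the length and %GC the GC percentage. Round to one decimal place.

70.6°C

Length n = 49. Scanning the sequence gives A=10, C=9, G=10, T=20.
G+C = 19, so %GC = 19/49 × 100 = 38.776%
Salt term: 16.6 × (-1) = -16.6
GC term: 0.41 × 38.776 = 15.898; length term: −500/49 = −10.204
Tm = 81.5 + (-16.6) + 15.898 − 10.204 = 70.594 → 70.6°C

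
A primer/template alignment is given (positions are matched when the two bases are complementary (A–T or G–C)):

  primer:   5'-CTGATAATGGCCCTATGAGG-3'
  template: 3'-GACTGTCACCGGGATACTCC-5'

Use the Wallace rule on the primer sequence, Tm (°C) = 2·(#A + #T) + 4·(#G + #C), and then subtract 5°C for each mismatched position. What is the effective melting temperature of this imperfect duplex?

Primer base counts: A=5, T=5, G=6, C=4 → A+T=10, G+C=10
Perfect-match Tm = 2(10) + 4(10) = 20 + 40 = 60°C
Mismatches (positions where the bases are not complementary): 2 (at positions 5, 7)
Effective Tm = 60 − 2×5 = 60 − 10 = 50°C

50°C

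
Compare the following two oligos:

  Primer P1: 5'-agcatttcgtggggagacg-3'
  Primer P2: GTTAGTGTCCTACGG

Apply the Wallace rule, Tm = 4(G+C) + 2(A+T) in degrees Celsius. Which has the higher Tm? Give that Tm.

Primer P1, 60°C

Primer P1: A+T=8, G+C=11 → Tm = 2(8)+4(11) = 60°C
Primer P2: A+T=7, G+C=8 → Tm = 2(7)+4(8) = 46°C
60°C vs 46°C → primer P1 is higher.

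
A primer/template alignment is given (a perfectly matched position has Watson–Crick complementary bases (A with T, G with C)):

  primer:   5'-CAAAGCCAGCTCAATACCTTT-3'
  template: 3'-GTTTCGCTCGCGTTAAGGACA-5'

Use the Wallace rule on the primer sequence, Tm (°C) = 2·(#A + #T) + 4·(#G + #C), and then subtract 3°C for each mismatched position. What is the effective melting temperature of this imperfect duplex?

Primer base counts: A=7, T=5, G=2, C=7 → A+T=12, G+C=9
Perfect-match Tm = 2(12) + 4(9) = 24 + 36 = 60°C
Mismatches (positions where the bases are not complementary): 4 (at positions 7, 11, 16, 20)
Effective Tm = 60 − 4×3 = 60 − 12 = 48°C

48°C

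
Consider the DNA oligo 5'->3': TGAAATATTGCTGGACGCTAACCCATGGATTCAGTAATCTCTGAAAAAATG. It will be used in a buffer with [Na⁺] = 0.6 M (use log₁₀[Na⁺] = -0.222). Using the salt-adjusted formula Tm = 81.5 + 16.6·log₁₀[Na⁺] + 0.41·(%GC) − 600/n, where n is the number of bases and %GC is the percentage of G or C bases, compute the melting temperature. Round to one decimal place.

81.3°C

Length n = 51. C=9, A=18, T=14, G=10
G+C = 19, so %GC = 19/51 × 100 = 37.255%
Salt term: 16.6 × (-0.222) = -3.685
GC term: 0.41 × 37.255 = 15.275; length term: −600/51 = −11.765
Tm = 81.5 + (-3.685) + 15.275 − 11.765 = 81.325 → 81.3°C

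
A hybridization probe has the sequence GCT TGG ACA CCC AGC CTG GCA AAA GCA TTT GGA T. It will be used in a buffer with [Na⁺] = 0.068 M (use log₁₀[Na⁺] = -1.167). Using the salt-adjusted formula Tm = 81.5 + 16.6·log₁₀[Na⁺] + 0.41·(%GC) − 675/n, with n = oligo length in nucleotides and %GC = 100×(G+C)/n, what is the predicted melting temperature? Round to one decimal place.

Length n = 34. A=9, C=9, T=7, G=9
G+C = 18, so %GC = 18/34 × 100 = 52.941%
Salt term: 16.6 × (-1.167) = -19.372
GC term: 0.41 × 52.941 = 21.706; length term: −675/34 = −19.853
Tm = 81.5 + (-19.372) + 21.706 − 19.853 = 63.981 → 64.0°C

64.0°C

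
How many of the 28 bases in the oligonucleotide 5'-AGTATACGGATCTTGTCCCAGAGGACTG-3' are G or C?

14

Scanning the sequence gives C=6, G=8, A=7, T=7.
G+C = 8 + 6 = 14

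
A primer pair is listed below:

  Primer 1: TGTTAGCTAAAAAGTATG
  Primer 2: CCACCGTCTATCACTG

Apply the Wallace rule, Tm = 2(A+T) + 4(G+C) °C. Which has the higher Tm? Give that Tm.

Primer 1: A+T=13, G+C=5 → Tm = 2(13)+4(5) = 46°C
Primer 2: A+T=7, G+C=9 → Tm = 2(7)+4(9) = 50°C
46°C vs 50°C → primer 2 is higher.

Primer 2, 50°C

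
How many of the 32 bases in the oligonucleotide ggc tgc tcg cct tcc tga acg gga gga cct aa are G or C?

20

Scanning the sequence gives T=6, G=10, A=6, C=10.
G+C = 10 + 10 = 20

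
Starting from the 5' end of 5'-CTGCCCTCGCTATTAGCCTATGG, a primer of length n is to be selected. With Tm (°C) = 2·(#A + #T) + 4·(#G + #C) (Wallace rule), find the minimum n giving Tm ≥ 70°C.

First 22 bases: CTGCCCTCGCTATTAGCCTATG → Tm = 68°C (< 70°C)
First 23 bases: CTGCCCTCGCTATTAGCCTATGG → Tm = 72°C (≥ 70°C)
Each additional base adds 2°C (A/T) or 4°C (G/C), so Tm is non-decreasing in n; n = 23 is the first length to reach 70°C.

n = 23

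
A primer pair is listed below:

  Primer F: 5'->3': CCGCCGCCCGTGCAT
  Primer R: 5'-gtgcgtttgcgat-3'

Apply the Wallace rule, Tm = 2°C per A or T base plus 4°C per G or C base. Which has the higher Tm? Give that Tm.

Primer F: A+T=3, G+C=12 → Tm = 2(3)+4(12) = 54°C
Primer R: A+T=6, G+C=7 → Tm = 2(6)+4(7) = 40°C
54°C vs 40°C → primer F is higher.

Primer F, 54°C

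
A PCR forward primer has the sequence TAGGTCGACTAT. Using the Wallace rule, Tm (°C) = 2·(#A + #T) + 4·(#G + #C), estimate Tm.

Base counts: T=4, C=2, G=3, A=3
So N_AT = 7 and N_GC = 5.
Tm = 2×7 + 4×5 = 34°C

34°C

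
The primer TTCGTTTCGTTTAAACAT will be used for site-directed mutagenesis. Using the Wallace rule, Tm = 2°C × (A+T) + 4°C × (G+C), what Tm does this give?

46°C

C=3, A=4, T=9, G=2
AT pairs contribute 13, GC pairs contribute 5.
Tm = 4·5 + 2·13 = 20 + 26 = 46°C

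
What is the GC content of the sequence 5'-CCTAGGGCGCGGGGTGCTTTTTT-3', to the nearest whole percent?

61%

Counting bases: A=1, T=8, C=5, G=9
G+C = 9 + 5 = 14 out of 23 bases
%GC = 14/23 × 100 = 60.87% ≈ 61%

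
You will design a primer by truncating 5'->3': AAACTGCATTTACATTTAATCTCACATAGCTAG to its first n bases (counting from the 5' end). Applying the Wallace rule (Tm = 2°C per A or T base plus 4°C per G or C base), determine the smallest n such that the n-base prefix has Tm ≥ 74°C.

n = 29

First 28 bases: AAACTGCATTTACATTTAATCTCACATA → Tm = 70°C (< 74°C)
First 29 bases: AAACTGCATTTACATTTAATCTCACATAG → Tm = 74°C (≥ 74°C)
Since every base adds ≥2°C, Tm only increases with n, so the threshold is first crossed at n = 29.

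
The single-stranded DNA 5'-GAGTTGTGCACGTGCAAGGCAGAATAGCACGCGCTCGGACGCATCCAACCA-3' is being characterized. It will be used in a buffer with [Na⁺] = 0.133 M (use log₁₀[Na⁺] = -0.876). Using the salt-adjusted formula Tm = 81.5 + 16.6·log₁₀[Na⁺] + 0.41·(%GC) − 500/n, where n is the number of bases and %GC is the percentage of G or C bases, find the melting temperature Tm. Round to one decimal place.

Length n = 51. Counting bases: A=14, T=7, C=15, G=15
G+C = 30, so %GC = 30/51 × 100 = 58.824%
Salt term: 16.6 × (-0.876) = -14.542
GC term: 0.41 × 58.824 = 24.118; length term: −500/51 = −9.804
Tm = 81.5 + (-14.542) + 24.118 − 9.804 = 81.272 → 81.3°C

81.3°C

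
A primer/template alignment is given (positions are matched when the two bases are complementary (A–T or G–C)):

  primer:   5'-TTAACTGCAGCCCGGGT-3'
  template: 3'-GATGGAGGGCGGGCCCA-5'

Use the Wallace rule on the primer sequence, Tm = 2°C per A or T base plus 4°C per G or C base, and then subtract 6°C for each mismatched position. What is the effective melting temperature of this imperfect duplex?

30°C

Primer base counts: A=3, T=4, G=5, C=5 → A+T=7, G+C=10
Perfect-match Tm = 2(7) + 4(10) = 14 + 40 = 54°C
Mismatches (positions where the bases are not complementary): 4 (at positions 1, 4, 7, 9)
Effective Tm = 54 − 4×6 = 54 − 24 = 30°C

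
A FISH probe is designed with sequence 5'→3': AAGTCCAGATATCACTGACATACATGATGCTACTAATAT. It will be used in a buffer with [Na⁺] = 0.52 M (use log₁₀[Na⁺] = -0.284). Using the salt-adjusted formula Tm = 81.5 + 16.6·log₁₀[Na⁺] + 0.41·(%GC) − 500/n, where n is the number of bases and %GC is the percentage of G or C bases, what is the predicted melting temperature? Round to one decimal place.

Length n = 39. Counting bases: C=8, T=11, G=5, A=15
G+C = 13, so %GC = 13/39 × 100 = 33.333%
Salt term: 16.6 × (-0.284) = -4.714
GC term: 0.41 × 33.333 = 13.667; length term: −500/39 = −12.821
Tm = 81.5 + (-4.714) + 13.667 − 12.821 = 77.632 → 77.6°C

77.6°C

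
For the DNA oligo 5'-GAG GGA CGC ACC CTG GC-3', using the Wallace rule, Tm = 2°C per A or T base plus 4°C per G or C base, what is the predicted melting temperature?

Counting bases: G=7, C=6, A=3, T=1
AT pairs contribute 4, GC pairs contribute 13.
Tm = 4·13 + 2·4 = 52 + 8 = 60°C

60°C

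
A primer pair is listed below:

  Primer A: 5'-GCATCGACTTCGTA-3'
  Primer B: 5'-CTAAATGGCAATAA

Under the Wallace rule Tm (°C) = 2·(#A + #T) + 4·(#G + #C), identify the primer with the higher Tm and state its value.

Primer A, 42°C

Primer A: A+T=7, G+C=7 → Tm = 2(7)+4(7) = 42°C
Primer B: A+T=10, G+C=4 → Tm = 2(10)+4(4) = 36°C
42°C vs 36°C → primer A is higher.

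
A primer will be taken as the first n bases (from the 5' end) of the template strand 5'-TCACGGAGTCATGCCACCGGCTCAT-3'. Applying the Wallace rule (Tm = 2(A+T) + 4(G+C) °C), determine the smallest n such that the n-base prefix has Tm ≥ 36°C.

First 11 bases: TCACGGAGTCA → Tm = 34°C (< 36°C)
First 12 bases: TCACGGAGTCAT → Tm = 36°C (≥ 36°C)
Each additional base adds 2°C (A/T) or 4°C (G/C), so Tm is non-decreasing in n; n = 12 is the first length to reach 36°C.

n = 12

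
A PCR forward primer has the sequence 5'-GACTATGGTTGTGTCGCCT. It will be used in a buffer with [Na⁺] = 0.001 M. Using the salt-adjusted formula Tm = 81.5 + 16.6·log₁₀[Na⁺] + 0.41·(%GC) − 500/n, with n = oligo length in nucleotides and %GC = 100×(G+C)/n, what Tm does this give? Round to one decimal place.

Length n = 19. G=6, C=4, T=7, A=2
G+C = 10, so %GC = 10/19 × 100 = 52.632%
Salt term: 16.6 × (-3) = -49.8
GC term: 0.41 × 52.632 = 21.579; length term: −500/19 = −26.316
Tm = 81.5 + (-49.8) + 21.579 − 26.316 = 26.963 → 27.0°C

27.0°C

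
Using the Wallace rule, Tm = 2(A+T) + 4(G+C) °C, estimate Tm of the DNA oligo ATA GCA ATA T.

A=5, T=3, G=1, C=1
A+T = 8, G+C = 2
Tm = 2(8) + 4(2) = 16 + 8 = 24°C

24°C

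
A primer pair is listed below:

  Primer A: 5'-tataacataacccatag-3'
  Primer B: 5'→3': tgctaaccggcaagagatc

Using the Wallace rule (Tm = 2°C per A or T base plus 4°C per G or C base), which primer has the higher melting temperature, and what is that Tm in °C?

Primer B, 58°C

Primer A: A+T=12, G+C=5 → Tm = 2(12)+4(5) = 44°C
Primer B: A+T=9, G+C=10 → Tm = 2(9)+4(10) = 58°C
44°C vs 58°C → primer B is higher.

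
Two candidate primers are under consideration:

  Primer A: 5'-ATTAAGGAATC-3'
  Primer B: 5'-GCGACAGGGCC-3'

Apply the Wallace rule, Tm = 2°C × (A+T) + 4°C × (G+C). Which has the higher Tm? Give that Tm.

Primer A: A+T=8, G+C=3 → Tm = 2(8)+4(3) = 28°C
Primer B: A+T=2, G+C=9 → Tm = 2(2)+4(9) = 40°C
28°C vs 40°C → primer B is higher.

Primer B, 40°C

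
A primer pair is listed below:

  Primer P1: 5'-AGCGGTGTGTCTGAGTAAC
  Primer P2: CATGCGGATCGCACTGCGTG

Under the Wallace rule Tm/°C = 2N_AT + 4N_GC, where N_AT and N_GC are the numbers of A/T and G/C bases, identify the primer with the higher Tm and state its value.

Primer P1: A+T=9, G+C=10 → Tm = 2(9)+4(10) = 58°C
Primer P2: A+T=7, G+C=13 → Tm = 2(7)+4(13) = 66°C
58°C vs 66°C → primer P2 is higher.

Primer P2, 66°C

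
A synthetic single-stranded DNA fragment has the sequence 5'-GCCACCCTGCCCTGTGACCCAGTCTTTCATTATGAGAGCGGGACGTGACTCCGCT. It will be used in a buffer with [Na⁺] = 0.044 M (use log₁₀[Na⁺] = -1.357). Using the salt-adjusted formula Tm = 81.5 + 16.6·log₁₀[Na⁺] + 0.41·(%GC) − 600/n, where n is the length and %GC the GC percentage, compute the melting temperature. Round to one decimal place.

Length n = 55. Counting bases: A=9, G=14, C=19, T=13
G+C = 33, so %GC = 33/55 × 100 = 60%
Salt term: 16.6 × (-1.357) = -22.526
GC term: 0.41 × 60 = 24.6; length term: −600/55 = −10.909
Tm = 81.5 + (-22.526) + 24.6 − 10.909 = 72.665 → 72.7°C

72.7°C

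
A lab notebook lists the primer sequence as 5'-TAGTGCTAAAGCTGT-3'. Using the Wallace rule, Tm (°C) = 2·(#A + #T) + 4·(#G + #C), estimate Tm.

G=4, C=2, T=5, A=4
A+T = 9, G+C = 6
Tm = 4·6 + 2·9 = 24 + 18 = 42°C

42°C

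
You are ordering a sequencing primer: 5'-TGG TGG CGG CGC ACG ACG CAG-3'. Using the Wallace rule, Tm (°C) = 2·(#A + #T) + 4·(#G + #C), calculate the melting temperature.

Base counts: T=2, A=3, G=10, C=6
A+T = 5, G+C = 16
Tm = 2×5 + 4×16 = 74°C

74°C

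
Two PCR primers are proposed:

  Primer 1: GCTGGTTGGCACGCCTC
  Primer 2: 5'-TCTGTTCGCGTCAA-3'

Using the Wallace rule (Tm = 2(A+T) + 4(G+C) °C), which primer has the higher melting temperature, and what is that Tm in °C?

Primer 1, 58°C

Primer 1: A+T=5, G+C=12 → Tm = 2(5)+4(12) = 58°C
Primer 2: A+T=7, G+C=7 → Tm = 2(7)+4(7) = 42°C
58°C vs 42°C → primer 1 is higher.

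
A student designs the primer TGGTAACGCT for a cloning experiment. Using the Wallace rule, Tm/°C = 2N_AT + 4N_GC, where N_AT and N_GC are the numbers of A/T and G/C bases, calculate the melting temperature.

30°C

Scanning the sequence gives G=3, A=2, C=2, T=3.
A+T = 5, G+C = 5
Tm = 4·5 + 2·5 = 20 + 10 = 30°C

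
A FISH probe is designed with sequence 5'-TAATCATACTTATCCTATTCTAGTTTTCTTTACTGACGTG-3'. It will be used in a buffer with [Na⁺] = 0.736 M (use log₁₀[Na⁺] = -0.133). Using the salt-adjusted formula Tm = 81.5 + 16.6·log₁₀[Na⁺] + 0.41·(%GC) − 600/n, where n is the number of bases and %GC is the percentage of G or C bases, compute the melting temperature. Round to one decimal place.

76.6°C

Length n = 40. Scanning the sequence gives G=4, A=9, C=8, T=19.
G+C = 12, so %GC = 12/40 × 100 = 30%
Salt term: 16.6 × (-0.133) = -2.208
GC term: 0.41 × 30 = 12.3; length term: −600/40 = −15
Tm = 81.5 + (-2.208) + 12.3 − 15 = 76.592 → 76.6°C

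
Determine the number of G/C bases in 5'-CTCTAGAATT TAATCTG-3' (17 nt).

Counting bases: A=5, C=3, G=2, T=7
G+C = 2 + 3 = 5

5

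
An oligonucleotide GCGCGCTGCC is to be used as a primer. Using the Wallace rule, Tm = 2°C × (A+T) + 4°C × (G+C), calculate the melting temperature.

38°C

G=4, A=0, T=1, C=5
So N_AT = 1 and N_GC = 9.
Tm = 2×1 + 4×9 = 38°C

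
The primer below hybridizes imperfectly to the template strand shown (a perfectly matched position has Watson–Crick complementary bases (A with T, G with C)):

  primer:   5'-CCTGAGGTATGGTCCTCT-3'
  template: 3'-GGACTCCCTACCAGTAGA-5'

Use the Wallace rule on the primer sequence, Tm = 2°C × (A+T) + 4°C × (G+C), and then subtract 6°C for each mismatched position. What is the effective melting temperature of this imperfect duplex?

Primer base counts: A=2, T=6, G=5, C=5 → A+T=8, G+C=10
Perfect-match Tm = 2(8) + 4(10) = 16 + 40 = 56°C
Mismatches (positions where the bases are not complementary): 2 (at positions 8, 15)
Effective Tm = 56 − 2×6 = 56 − 12 = 44°C

44°C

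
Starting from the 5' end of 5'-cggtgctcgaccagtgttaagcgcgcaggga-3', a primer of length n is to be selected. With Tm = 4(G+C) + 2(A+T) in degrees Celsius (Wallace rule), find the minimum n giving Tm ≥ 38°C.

n = 11

First 10 bases: CGGTGCTCGA → Tm = 34°C (< 38°C)
First 11 bases: CGGTGCTCGAC → Tm = 38°C (≥ 38°C)
Since every base adds ≥2°C, Tm only increases with n, so the threshold is first crossed at n = 11.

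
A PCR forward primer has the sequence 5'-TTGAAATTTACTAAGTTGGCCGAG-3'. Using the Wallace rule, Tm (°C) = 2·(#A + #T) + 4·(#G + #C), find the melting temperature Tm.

66°C

G=6, T=8, A=7, C=3
AT pairs contribute 15, GC pairs contribute 9.
Tm = 2(15) + 4(9) = 30 + 36 = 66°C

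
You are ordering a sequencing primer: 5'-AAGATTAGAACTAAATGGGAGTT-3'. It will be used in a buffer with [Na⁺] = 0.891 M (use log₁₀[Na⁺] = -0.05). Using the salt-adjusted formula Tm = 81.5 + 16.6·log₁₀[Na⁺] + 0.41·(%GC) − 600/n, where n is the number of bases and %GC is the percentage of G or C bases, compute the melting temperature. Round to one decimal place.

Length n = 23. Base counts: C=1, A=10, G=6, T=6
G+C = 7, so %GC = 7/23 × 100 = 30.435%
Salt term: 16.6 × (-0.05) = -0.83
GC term: 0.41 × 30.435 = 12.478; length term: −600/23 = −26.087
Tm = 81.5 + (-0.83) + 12.478 − 26.087 = 67.061 → 67.1°C

67.1°C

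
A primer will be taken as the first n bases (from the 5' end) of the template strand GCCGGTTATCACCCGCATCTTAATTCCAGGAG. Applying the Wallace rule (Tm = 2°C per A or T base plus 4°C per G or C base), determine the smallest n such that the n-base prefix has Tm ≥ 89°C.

First 29 bases: GCCGGTTATCACCCGCATCTTAATTCCAG → Tm = 88°C (< 89°C)
First 30 bases: GCCGGTTATCACCCGCATCTTAATTCCAGG → Tm = 92°C (≥ 89°C)
Each additional base adds 2°C (A/T) or 4°C (G/C), so Tm is non-decreasing in n; n = 30 is the first length to reach 89°C.

n = 30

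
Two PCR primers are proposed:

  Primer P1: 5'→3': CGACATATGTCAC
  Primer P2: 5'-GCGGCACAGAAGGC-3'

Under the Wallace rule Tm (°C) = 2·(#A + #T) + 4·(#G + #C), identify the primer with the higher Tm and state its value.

Primer P2, 48°C

Primer P1: A+T=7, G+C=6 → Tm = 2(7)+4(6) = 38°C
Primer P2: A+T=4, G+C=10 → Tm = 2(4)+4(10) = 48°C
38°C vs 48°C → primer P2 is higher.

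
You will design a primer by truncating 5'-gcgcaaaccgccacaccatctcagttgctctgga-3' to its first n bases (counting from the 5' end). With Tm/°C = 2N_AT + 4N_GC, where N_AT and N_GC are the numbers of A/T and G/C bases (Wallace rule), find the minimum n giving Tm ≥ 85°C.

First 26 bases: GCGCAAACCGCCACACCATCTCAGTT → Tm = 82°C (< 85°C)
First 27 bases: GCGCAAACCGCCACACCATCTCAGTTG → Tm = 86°C (≥ 85°C)
Each additional base adds 2°C (A/T) or 4°C (G/C), so Tm is non-decreasing in n; n = 27 is the first length to reach 85°C.

n = 27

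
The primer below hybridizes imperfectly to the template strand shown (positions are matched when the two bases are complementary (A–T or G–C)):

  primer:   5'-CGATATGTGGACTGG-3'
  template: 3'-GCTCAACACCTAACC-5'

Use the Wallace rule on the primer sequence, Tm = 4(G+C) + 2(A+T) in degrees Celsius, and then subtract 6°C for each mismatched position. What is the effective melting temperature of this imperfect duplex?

Primer base counts: A=3, T=4, G=6, C=2 → A+T=7, G+C=8
Perfect-match Tm = 2(7) + 4(8) = 14 + 32 = 46°C
Mismatches (positions where the bases are not complementary): 3 (at positions 4, 5, 12)
Effective Tm = 46 − 3×6 = 46 − 18 = 28°C

28°C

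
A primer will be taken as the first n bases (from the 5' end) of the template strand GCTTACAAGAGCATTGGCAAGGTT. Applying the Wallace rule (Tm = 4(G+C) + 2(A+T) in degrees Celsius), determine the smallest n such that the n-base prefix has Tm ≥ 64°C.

First 21 bases: GCTTACAAGAGCATTGGCAAG → Tm = 62°C (< 64°C)
First 22 bases: GCTTACAAGAGCATTGGCAAGG → Tm = 66°C (≥ 64°C)
Each additional base adds 2°C (A/T) or 4°C (G/C), so Tm is non-decreasing in n; n = 22 is the first length to reach 64°C.

n = 22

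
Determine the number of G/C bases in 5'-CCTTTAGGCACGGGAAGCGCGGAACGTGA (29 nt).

18

Counting bases: A=7, C=7, T=4, G=11
Total G or C: 11 + 7 = 18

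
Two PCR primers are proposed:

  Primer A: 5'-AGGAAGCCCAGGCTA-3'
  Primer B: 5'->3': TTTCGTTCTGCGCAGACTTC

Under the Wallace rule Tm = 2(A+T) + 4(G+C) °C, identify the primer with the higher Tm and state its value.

Primer B, 60°C

Primer A: A+T=6, G+C=9 → Tm = 2(6)+4(9) = 48°C
Primer B: A+T=10, G+C=10 → Tm = 2(10)+4(10) = 60°C
48°C vs 60°C → primer B is higher.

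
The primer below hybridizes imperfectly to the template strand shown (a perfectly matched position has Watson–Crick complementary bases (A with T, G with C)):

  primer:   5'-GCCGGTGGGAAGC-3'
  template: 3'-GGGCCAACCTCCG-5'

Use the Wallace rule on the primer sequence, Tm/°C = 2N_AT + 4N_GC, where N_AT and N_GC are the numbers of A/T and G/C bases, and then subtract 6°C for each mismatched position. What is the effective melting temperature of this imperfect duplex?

28°C

Primer base counts: A=2, T=1, G=7, C=3 → A+T=3, G+C=10
Perfect-match Tm = 2(3) + 4(10) = 6 + 40 = 46°C
Mismatches (positions where the bases are not complementary): 3 (at positions 1, 7, 11)
Effective Tm = 46 − 3×6 = 46 − 18 = 28°C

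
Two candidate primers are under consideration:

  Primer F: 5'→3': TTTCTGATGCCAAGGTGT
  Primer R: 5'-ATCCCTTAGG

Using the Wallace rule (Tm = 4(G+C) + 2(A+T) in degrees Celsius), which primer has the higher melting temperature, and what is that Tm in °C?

Primer F, 52°C

Primer F: A+T=10, G+C=8 → Tm = 2(10)+4(8) = 52°C
Primer R: A+T=5, G+C=5 → Tm = 2(5)+4(5) = 30°C
52°C vs 30°C → primer F is higher.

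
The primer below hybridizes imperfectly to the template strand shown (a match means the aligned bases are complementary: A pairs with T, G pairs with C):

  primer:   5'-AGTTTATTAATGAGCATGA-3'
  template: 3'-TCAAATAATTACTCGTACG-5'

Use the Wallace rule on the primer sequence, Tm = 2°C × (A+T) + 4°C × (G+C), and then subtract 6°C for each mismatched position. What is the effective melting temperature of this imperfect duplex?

42°C

Primer base counts: A=7, T=7, G=4, C=1 → A+T=14, G+C=5
Perfect-match Tm = 2(14) + 4(5) = 28 + 20 = 48°C
Mismatches (positions where the bases are not complementary): 1 (at position 19)
Effective Tm = 48 − 1×6 = 48 − 6 = 42°C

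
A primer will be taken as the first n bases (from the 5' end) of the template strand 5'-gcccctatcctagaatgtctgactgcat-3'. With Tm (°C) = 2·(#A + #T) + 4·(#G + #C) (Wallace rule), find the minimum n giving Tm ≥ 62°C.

First 20 bases: GCCCCTATCCTAGAATGTCT → Tm = 60°C (< 62°C)
First 21 bases: GCCCCTATCCTAGAATGTCTG → Tm = 64°C (≥ 62°C)
Each additional base adds 2°C (A/T) or 4°C (G/C), so Tm is non-decreasing in n; n = 21 is the first length to reach 62°C.

n = 21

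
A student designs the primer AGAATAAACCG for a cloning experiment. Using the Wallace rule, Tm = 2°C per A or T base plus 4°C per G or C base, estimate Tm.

30°C

T=1, G=2, C=2, A=6
So N_AT = 7 and N_GC = 4.
Tm = 2×7 + 4×4 = 30°C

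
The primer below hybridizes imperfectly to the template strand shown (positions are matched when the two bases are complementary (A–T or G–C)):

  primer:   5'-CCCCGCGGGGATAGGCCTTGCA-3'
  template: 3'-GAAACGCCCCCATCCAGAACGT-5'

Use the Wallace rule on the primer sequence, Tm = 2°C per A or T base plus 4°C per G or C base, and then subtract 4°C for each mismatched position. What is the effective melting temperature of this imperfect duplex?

Primer base counts: A=3, T=3, G=8, C=8 → A+T=6, G+C=16
Perfect-match Tm = 2(6) + 4(16) = 12 + 64 = 76°C
Mismatches (positions where the bases are not complementary): 5 (at positions 2, 3, 4, 11, 16)
Effective Tm = 76 − 5×4 = 76 − 20 = 56°C

56°C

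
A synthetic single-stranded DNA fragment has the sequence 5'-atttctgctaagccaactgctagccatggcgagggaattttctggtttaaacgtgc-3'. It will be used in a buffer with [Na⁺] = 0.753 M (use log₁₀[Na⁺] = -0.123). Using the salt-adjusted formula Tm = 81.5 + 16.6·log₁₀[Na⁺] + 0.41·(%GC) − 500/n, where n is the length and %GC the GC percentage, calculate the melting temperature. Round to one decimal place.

89.6°C

Length n = 56. Base counts: A=13, C=12, T=17, G=14
G+C = 26, so %GC = 26/56 × 100 = 46.429%
Salt term: 16.6 × (-0.123) = -2.042
GC term: 0.41 × 46.429 = 19.036; length term: −500/56 = −8.929
Tm = 81.5 + (-2.042) + 19.036 − 8.929 = 89.565 → 89.6°C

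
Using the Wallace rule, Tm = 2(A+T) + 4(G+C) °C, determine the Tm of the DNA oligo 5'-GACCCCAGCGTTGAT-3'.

48°C

T=3, A=3, G=4, C=5
AT pairs contribute 6, GC pairs contribute 9.
Tm = 2×6 + 4×9 = 48°C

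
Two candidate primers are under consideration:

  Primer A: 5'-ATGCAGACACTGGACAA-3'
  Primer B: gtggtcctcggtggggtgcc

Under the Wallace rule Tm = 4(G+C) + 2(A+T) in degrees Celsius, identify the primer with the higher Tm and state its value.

Primer B, 70°C

Primer A: A+T=9, G+C=8 → Tm = 2(9)+4(8) = 50°C
Primer B: A+T=5, G+C=15 → Tm = 2(5)+4(15) = 70°C
50°C vs 70°C → primer B is higher.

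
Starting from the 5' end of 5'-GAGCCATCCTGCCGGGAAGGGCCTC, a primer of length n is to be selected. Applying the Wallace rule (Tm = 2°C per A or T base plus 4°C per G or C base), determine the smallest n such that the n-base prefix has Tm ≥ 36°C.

n = 11

First 10 bases: GAGCCATCCT → Tm = 32°C (< 36°C)
First 11 bases: GAGCCATCCTG → Tm = 36°C (≥ 36°C)
Each additional base adds 2°C (A/T) or 4°C (G/C), so Tm is non-decreasing in n; n = 11 is the first length to reach 36°C.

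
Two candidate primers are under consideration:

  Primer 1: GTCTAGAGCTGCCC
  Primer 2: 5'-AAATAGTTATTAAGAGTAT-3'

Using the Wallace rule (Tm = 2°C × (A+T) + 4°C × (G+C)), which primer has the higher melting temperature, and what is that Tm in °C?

Primer 1: A+T=5, G+C=9 → Tm = 2(5)+4(9) = 46°C
Primer 2: A+T=16, G+C=3 → Tm = 2(16)+4(3) = 44°C
46°C vs 44°C → primer 1 is higher.

Primer 1, 46°C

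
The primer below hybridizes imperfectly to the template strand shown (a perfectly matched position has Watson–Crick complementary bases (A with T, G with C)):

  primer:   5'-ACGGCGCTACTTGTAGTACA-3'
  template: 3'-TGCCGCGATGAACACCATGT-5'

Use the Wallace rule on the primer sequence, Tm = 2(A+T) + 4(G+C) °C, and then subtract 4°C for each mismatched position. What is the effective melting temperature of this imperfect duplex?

56°C

Primer base counts: A=5, T=5, G=5, C=5 → A+T=10, G+C=10
Perfect-match Tm = 2(10) + 4(10) = 20 + 40 = 60°C
Mismatches (positions where the bases are not complementary): 1 (at position 15)
Effective Tm = 60 − 1×4 = 60 − 4 = 56°C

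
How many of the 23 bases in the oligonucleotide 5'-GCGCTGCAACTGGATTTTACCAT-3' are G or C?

Counting bases: T=7, A=5, G=5, C=6
G+C = 5 + 6 = 11

11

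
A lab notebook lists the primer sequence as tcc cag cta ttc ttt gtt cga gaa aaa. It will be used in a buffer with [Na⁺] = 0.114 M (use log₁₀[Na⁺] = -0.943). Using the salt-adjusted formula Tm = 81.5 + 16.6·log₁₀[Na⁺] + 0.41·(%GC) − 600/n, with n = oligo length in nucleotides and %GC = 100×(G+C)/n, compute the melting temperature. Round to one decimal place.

Length n = 27. Scanning the sequence gives A=8, C=6, T=9, G=4.
G+C = 10, so %GC = 10/27 × 100 = 37.037%
Salt term: 16.6 × (-0.943) = -15.654
GC term: 0.41 × 37.037 = 15.185; length term: −600/27 = −22.222
Tm = 81.5 + (-15.654) + 15.185 − 22.222 = 58.809 → 58.8°C

58.8°C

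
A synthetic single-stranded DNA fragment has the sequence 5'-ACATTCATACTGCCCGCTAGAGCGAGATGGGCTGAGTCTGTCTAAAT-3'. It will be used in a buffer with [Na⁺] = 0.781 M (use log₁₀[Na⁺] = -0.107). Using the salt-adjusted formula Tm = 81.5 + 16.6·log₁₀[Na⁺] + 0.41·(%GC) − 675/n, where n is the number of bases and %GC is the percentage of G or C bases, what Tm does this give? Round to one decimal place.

85.4°C

Length n = 47. Scanning the sequence gives G=12, C=11, A=12, T=12.
G+C = 23, so %GC = 23/47 × 100 = 48.936%
Salt term: 16.6 × (-0.107) = -1.776
GC term: 0.41 × 48.936 = 20.064; length term: −675/47 = −14.362
Tm = 81.5 + (-1.776) + 20.064 − 14.362 = 85.426 → 85.4°C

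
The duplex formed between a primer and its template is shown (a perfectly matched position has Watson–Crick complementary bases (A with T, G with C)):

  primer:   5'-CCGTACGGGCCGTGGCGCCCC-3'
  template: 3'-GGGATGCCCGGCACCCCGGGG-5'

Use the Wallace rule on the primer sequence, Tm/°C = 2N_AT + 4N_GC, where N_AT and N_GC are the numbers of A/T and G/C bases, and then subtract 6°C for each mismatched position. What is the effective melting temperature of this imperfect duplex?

66°C

Primer base counts: A=1, T=2, G=8, C=10 → A+T=3, G+C=18
Perfect-match Tm = 2(3) + 4(18) = 6 + 72 = 78°C
Mismatches (positions where the bases are not complementary): 2 (at positions 3, 16)
Effective Tm = 78 − 2×6 = 78 − 12 = 66°C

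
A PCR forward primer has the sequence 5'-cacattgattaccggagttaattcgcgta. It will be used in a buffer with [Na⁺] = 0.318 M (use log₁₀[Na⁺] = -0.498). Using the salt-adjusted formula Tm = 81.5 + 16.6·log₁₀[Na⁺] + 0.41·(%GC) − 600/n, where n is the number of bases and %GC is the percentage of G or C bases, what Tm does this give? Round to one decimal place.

Length n = 29. Counting bases: C=6, T=9, G=6, A=8
G+C = 12, so %GC = 12/29 × 100 = 41.379%
Salt term: 16.6 × (-0.498) = -8.267
GC term: 0.41 × 41.379 = 16.965; length term: −600/29 = −20.69
Tm = 81.5 + (-8.267) + 16.965 − 20.69 = 69.508 → 69.5°C

69.5°C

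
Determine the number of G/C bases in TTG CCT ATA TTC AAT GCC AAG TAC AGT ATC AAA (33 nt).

Scanning the sequence gives T=10, C=7, G=4, A=12.
Total G or C: 4 + 7 = 11

11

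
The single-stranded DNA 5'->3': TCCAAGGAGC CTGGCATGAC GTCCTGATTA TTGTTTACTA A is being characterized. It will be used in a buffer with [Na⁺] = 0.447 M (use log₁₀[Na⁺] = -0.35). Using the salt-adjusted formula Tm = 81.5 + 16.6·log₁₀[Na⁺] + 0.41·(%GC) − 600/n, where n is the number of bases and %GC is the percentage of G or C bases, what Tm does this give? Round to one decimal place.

Length n = 41. Counting bases: T=13, C=9, A=10, G=9
G+C = 18, so %GC = 18/41 × 100 = 43.902%
Salt term: 16.6 × (-0.35) = -5.81
GC term: 0.41 × 43.902 = 18; length term: −600/41 = −14.634
Tm = 81.5 + (-5.81) + 18 − 14.634 = 79.056 → 79.1°C

79.1°C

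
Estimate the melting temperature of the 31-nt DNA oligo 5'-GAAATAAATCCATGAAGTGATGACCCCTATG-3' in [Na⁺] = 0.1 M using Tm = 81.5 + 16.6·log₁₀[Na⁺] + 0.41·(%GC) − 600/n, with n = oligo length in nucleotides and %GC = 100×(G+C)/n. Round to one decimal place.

61.4°C

Length n = 31. T=7, G=6, A=12, C=6
G+C = 12, so %GC = 12/31 × 100 = 38.71%
Salt term: 16.6 × (-1) = -16.6
GC term: 0.41 × 38.71 = 15.871; length term: −600/31 = −19.355
Tm = 81.5 + (-16.6) + 15.871 − 19.355 = 61.416 → 61.4°C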